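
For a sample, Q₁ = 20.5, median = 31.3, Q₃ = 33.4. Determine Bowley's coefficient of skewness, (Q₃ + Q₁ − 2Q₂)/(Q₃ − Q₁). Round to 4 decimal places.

numerator: Q₃ + Q₁ − 2Q₂ = 33.4 + 20.5 − 2×31.3 = -8.7000
denominator: Q₃ − Q₁ = 33.4 − 20.5 = 12.9000
Bowley skewness = -8.7000 / 12.9000 ≈ -0.6744

-0.6744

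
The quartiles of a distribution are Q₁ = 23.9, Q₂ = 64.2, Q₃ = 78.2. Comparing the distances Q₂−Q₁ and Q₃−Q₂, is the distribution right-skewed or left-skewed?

Q₂ − Q₁ = 40.3;  Q₃ − Q₂ = 14.0
Q₂ − Q₁ > Q₃ − Q₂ ⇒ the lower half is more spread out ⇒ left-skewed.

left-skewed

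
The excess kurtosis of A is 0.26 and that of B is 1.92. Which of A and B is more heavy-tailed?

Higher excess kurtosis ⇒ heavier tails relative to the normal distribution.
0.26 vs 1.92: the larger is 1.92, so B has heavier tails.

B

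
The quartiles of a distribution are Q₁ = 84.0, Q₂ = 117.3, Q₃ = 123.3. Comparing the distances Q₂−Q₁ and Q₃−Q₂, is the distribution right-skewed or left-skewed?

left-skewed

Q₂ − Q₁ = 33.3;  Q₃ − Q₂ = 6.0
Q₂ − Q₁ > Q₃ − Q₂ ⇒ the lower half is more spread out ⇒ left-skewed.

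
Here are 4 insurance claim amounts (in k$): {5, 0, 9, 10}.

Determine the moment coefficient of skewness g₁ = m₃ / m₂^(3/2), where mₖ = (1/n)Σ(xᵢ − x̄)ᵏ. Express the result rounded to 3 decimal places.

x̄ = (5 + 0 + 9 + 10) / 4 = 6.0000
deviations (xᵢ − x̄): -1.0000, -6.0000, 3.0000, 4.0000
Σ(xᵢ − x̄)² = 62.0000 ⇒ m₂ = 62.0000/4 = 15.50000
Σ(xᵢ − x̄)³ = -126.0000 ⇒ m₃ = -126.0000/4 = -31.50000
m₂^(3/2) = 15.50000^(1.5) = 61.02356
g₁ = m₃ / m₂^(3/2) = -31.50000 / 61.02356 ≈ -0.516

-0.516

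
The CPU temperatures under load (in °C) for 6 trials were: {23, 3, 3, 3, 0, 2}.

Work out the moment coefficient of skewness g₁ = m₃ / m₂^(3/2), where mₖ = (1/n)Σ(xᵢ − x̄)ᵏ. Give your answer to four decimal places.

1.7116

x̄ = (23 + 3 + 3 + 3 + 0 + 2) / 6 = 5.6667
deviations (xᵢ − x̄): 17.3333, -2.6667, -2.6667, -2.6667, -5.6667, -3.6667
Σ(xᵢ − x̄)² = 367.3333 ⇒ m₂ = 367.3333/6 = 61.22222
Σ(xᵢ − x̄)³ = 4919.5556 ⇒ m₃ = 4919.5556/6 = 819.92593
m₂^(3/2) = 61.22222^(1.5) = 479.03102
g₁ = m₃ / m₂^(3/2) = 819.92593 / 479.03102 ≈ 1.7116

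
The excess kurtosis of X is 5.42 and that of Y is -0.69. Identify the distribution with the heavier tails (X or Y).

X

Higher excess kurtosis ⇒ heavier tails relative to the normal distribution.
5.42 vs -0.69: the larger is 5.42, so X has heavier tails. (X is leptokurtic — heavier-than-normal tails; the other is platykurtic.)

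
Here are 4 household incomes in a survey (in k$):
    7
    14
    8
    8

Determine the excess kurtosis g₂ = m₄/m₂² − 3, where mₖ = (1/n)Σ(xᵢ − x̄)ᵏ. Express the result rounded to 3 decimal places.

x̄ = 9.2500
Σ(xᵢ − x̄)² = 30.7500 ⇒ m₂ = 7.68750
Σ(xᵢ − x̄)⁴ = 539.5781 ⇒ m₄ = 134.89453
m₂² = 59.09766
g₂ = m₄/m₂² − 3 = 2.28257 − 3 ≈ -0.717

-0.717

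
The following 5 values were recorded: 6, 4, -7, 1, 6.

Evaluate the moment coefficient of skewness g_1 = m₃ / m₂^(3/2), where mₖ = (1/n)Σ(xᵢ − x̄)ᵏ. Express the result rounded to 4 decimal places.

-1.0362

x̄ = (6 + 4 - 7 + 1 + 6) / 5 = 2.0000
deviations (xᵢ − x̄): 4.0000, 2.0000, -9.0000, -1.0000, 4.0000
Σ(xᵢ − x̄)² = 118.0000 ⇒ m₂ = 118.0000/5 = 23.60000
Σ(xᵢ − x̄)³ = -594.0000 ⇒ m₃ = -594.0000/5 = -118.80000
m₂^(3/2) = 23.60000^(1.5) = 114.64840
g_1 = m₃ / m₂^(3/2) = -118.80000 / 114.64840 ≈ -1.0362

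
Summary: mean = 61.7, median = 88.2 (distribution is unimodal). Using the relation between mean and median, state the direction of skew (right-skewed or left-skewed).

mean − median = 61.7 − 88.2 = -26.5
mean < median ⇒ the longer tail is on the left ⇒ left-skewed (negatively skewed).

left-skewed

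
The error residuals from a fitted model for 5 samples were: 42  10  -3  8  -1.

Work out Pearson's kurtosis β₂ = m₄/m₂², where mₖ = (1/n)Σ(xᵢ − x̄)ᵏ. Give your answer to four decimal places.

x̄ = 11.2000
Σ(xᵢ − x̄)² = 1310.8000 ⇒ m₂ = 262.16000
Σ(xᵢ − x̄)⁴ = 962836.8160 ⇒ m₄ = 192567.36320
m₂² = 68727.86560
β₂ = m₄/m₂² = 192567.36320 / 68727.86560 ≈ 2.8019

2.8019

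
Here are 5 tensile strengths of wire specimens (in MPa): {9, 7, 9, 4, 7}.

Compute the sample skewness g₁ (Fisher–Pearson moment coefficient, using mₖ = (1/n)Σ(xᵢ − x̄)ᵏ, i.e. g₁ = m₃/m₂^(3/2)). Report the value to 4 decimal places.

x̄ = (9 + 7 + 9 + 4 + 7) / 5 = 7.2000
deviations (xᵢ − x̄): 1.8000, -0.2000, 1.8000, -3.2000, -0.2000
Σ(xᵢ − x̄)² = 16.8000 ⇒ m₂ = 16.8000/5 = 3.36000
Σ(xᵢ − x̄)³ = -21.1200 ⇒ m₃ = -21.1200/5 = -4.22400
m₂^(3/2) = 3.36000^(1.5) = 6.15898
g₁ = m₃ / m₂^(3/2) = -4.22400 / 6.15898 ≈ -0.6858

-0.6858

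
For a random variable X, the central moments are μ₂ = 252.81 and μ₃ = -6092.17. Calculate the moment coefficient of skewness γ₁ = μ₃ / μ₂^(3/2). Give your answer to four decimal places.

σ = √μ₂ = √252.81 = 15.90000
σ³ = μ₂^(3/2) = 4019.67900
γ₁ = μ₃/σ³ = -6092.17 / 4019.67900 ≈ -1.5156

-1.5156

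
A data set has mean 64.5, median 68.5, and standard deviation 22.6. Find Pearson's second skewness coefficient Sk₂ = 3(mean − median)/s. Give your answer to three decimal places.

Sk₂ = 3(64.5 − 68.5) / 22.6 = 3 × -4.0000 / 22.6
    = -12.0000 / 22.6 ≈ -0.531

-0.531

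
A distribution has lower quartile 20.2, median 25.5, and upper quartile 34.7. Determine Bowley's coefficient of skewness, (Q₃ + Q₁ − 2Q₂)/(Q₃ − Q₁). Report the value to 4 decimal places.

numerator: Q₃ + Q₁ − 2Q₂ = 34.7 + 20.2 − 2×25.5 = 3.9000
denominator: Q₃ − Q₁ = 34.7 − 20.2 = 14.5000
Bowley skewness = 3.9000 / 14.5000 ≈ 0.2690

0.2690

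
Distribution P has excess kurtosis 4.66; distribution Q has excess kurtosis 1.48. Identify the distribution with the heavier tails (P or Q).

Higher excess kurtosis ⇒ heavier tails relative to the normal distribution.
4.66 vs 1.48: the larger is 4.66, so P has heavier tails.

P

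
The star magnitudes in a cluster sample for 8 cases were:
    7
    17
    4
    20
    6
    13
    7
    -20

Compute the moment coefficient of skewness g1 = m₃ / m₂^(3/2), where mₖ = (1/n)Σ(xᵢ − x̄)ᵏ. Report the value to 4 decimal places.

x̄ = (7 + 17 + 4 + 20 + 6 + 13 + 7 - 20) / 8 = 6.7500
deviations (xᵢ − x̄): 0.2500, 10.2500, -2.7500, 13.2500, -0.7500, 6.2500, 0.2500, -26.7500
Σ(xᵢ − x̄)² = 1043.5000 ⇒ m₂ = 1043.5000/8 = 130.43750
Σ(xᵢ − x̄)³ = -15515.2500 ⇒ m₃ = -15515.2500/8 = -1939.40625
m₂^(3/2) = 130.43750^(1.5) = 1489.71675
g1 = m₃ / m₂^(3/2) = -1939.40625 / 1489.71675 ≈ -1.3019

-1.3019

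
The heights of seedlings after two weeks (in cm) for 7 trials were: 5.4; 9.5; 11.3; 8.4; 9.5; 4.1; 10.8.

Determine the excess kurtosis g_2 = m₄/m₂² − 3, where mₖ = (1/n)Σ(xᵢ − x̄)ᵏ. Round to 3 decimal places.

x̄ = 8.4286
Σ(xᵢ − x̄)² = 44.0743 ⇒ m₂ = 6.29633
Σ(xᵢ − x̄)⁴ = 537.4307 ⇒ m₄ = 76.77581
m₂² = 39.64373
g_2 = m₄/m₂² − 3 = 1.93664 − 3 ≈ -1.063

-1.063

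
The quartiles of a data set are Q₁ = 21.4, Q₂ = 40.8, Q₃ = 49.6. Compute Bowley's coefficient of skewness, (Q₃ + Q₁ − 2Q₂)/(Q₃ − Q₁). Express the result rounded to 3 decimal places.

-0.376

numerator: Q₃ + Q₁ − 2Q₂ = 49.6 + 21.4 − 2×40.8 = -10.6000
denominator: Q₃ − Q₁ = 49.6 − 21.4 = 28.2000
Bowley skewness = -10.6000 / 28.2000 ≈ -0.376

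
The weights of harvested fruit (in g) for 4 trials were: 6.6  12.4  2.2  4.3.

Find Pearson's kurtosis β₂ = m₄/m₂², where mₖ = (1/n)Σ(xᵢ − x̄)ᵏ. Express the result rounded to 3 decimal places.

x̄ = 6.3750
Σ(xᵢ − x̄)² = 58.0875 ⇒ m₂ = 14.52188
Σ(xᵢ − x̄)⁴ = 1640.1030 ⇒ m₄ = 410.02576
m₂² = 210.88485
β₂ = m₄/m₂² = 410.02576 / 210.88485 ≈ 1.944

1.944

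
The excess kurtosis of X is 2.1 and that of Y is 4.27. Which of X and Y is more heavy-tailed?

Higher excess kurtosis ⇒ heavier tails relative to the normal distribution.
2.1 vs 4.27: the larger is 4.27, so Y has heavier tails.

Y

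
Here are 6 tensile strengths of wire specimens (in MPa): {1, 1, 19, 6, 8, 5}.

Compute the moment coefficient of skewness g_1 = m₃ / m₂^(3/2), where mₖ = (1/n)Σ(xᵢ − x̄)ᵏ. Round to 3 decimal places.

x̄ = (1 + 1 + 19 + 6 + 8 + 5) / 6 = 6.6667
deviations (xᵢ − x̄): -5.6667, -5.6667, 12.3333, -0.6667, 1.3333, -1.6667
Σ(xᵢ − x̄)² = 221.3333 ⇒ m₂ = 221.3333/6 = 36.88889
Σ(xᵢ − x̄)³ = 1509.5556 ⇒ m₃ = 1509.5556/6 = 251.59259
m₂^(3/2) = 36.88889^(1.5) = 224.04918
g_1 = m₃ / m₂^(3/2) = 251.59259 / 224.04918 ≈ 1.123

1.123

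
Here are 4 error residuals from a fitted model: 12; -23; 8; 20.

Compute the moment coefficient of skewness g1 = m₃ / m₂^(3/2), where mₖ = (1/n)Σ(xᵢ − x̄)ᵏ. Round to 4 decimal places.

-0.9101

x̄ = (12 - 23 + 8 + 20) / 4 = 4.2500
deviations (xᵢ − x̄): 7.7500, -27.2500, 3.7500, 15.7500
Σ(xᵢ − x̄)² = 1064.7500 ⇒ m₂ = 1064.7500/4 = 266.18750
Σ(xᵢ − x̄)³ = -15809.6250 ⇒ m₃ = -15809.6250/4 = -3952.40625
m₂^(3/2) = 266.18750^(1.5) = 4342.91657
g1 = m₃ / m₂^(3/2) = -3952.40625 / 4342.91657 ≈ -0.9101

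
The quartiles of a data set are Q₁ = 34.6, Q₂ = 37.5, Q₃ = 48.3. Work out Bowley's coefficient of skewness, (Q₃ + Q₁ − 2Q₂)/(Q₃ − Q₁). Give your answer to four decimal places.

numerator: Q₃ + Q₁ − 2Q₂ = 48.3 + 34.6 − 2×37.5 = 7.9000
denominator: Q₃ − Q₁ = 48.3 − 34.6 = 13.7000
Bowley skewness = 7.9000 / 13.7000 ≈ 0.5766

0.5766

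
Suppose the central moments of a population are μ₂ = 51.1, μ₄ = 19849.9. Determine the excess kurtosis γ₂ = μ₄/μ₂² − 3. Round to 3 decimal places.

μ₂² = 51.1² = 2611.21000
μ₄/μ₂² = 19849.9 / 2611.21000 = 7.60180
γ₂ = 7.60180 − 3 ≈ 4.602

4.602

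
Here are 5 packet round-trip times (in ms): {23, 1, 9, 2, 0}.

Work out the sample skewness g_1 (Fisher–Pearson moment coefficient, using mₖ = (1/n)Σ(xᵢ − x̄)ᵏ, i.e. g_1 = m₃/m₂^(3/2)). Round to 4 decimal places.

1.0745

x̄ = (23 + 1 + 9 + 2 + 0) / 5 = 7.0000
deviations (xᵢ − x̄): 16.0000, -6.0000, 2.0000, -5.0000, -7.0000
Σ(xᵢ − x̄)² = 370.0000 ⇒ m₂ = 370.0000/5 = 74.00000
Σ(xᵢ − x̄)³ = 3420.0000 ⇒ m₃ = 3420.0000/5 = 684.00000
m₂^(3/2) = 74.00000^(1.5) = 636.57207
g_1 = m₃ / m₂^(3/2) = 684.00000 / 636.57207 ≈ 1.0745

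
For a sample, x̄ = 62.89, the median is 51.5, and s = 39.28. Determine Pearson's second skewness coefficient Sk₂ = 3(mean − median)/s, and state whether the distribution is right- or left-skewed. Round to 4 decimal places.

Sk₂ = 3(62.89 − 51.5) / 39.28 = 3 × 11.3900 / 39.28
    = 34.1700 / 39.28 ≈ 0.8699
Sk₂ > 0 ⇒ mean > median ⇒ right-skewed (positive skew).

0.8699, right-skewed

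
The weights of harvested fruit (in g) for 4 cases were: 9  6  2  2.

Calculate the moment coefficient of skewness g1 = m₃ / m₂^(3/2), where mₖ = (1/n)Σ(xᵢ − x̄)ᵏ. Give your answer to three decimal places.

0.362

x̄ = (9 + 6 + 2 + 2) / 4 = 4.7500
deviations (xᵢ − x̄): 4.2500, 1.2500, -2.7500, -2.7500
Σ(xᵢ − x̄)² = 34.7500 ⇒ m₂ = 34.7500/4 = 8.68750
Σ(xᵢ − x̄)³ = 37.1250 ⇒ m₃ = 37.1250/4 = 9.28125
m₂^(3/2) = 8.68750^(1.5) = 25.60603
g1 = m₃ / m₂^(3/2) = 9.28125 / 25.60603 ≈ 0.362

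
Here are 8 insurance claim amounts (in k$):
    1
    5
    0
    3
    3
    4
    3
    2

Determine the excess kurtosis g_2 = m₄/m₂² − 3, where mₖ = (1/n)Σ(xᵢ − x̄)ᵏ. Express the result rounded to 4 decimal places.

x̄ = 2.6250
Σ(xᵢ − x̄)² = 17.8750 ⇒ m₂ = 2.23438
Σ(xᵢ − x̄)⁴ = 90.0566 ⇒ m₄ = 11.25708
m₂² = 4.99243
g_2 = m₄/m₂² − 3 = 2.25483 − 3 ≈ -0.7452

-0.7452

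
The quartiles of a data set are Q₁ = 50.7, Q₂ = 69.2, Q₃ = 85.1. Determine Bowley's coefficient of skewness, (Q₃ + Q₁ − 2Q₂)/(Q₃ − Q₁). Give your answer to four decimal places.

-0.0756

numerator: Q₃ + Q₁ − 2Q₂ = 85.1 + 50.7 − 2×69.2 = -2.6000
denominator: Q₃ − Q₁ = 85.1 − 50.7 = 34.4000
Bowley skewness = -2.6000 / 34.4000 ≈ -0.0756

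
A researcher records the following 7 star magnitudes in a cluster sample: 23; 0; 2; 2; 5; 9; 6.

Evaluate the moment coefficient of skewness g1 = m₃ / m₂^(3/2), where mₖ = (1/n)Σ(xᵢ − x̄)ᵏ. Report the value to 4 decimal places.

1.4563

x̄ = (23 + 0 + 2 + 2 + 5 + 9 + 6) / 7 = 6.7143
deviations (xᵢ − x̄): 16.2857, -6.7143, -4.7143, -4.7143, -1.7143, 2.2857, -0.7143
Σ(xᵢ − x̄)² = 363.4286 ⇒ m₂ = 363.4286/7 = 51.91837
Σ(xᵢ − x̄)³ = 3813.6735 ⇒ m₃ = 3813.6735/7 = 544.81050
m₂^(3/2) = 51.91837^(1.5) = 374.09469
g1 = m₃ / m₂^(3/2) = 544.81050 / 374.09469 ≈ 1.4563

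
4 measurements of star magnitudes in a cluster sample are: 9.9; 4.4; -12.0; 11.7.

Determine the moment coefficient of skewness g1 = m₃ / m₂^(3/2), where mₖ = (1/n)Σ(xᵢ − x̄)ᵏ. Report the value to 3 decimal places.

x̄ = (9.9 + 4.4 - 12.0 + 11.7) / 4 = 3.5000
deviations (xᵢ − x̄): 6.4000, 0.9000, -15.5000, 8.2000
Σ(xᵢ − x̄)² = 349.2600 ⇒ m₂ = 349.2600/4 = 87.31500
Σ(xᵢ − x̄)³ = -2909.6340 ⇒ m₃ = -2909.6340/4 = -727.40850
m₂^(3/2) = 87.31500^(1.5) = 815.89315
g1 = m₃ / m₂^(3/2) = -727.40850 / 815.89315 ≈ -0.892

-0.892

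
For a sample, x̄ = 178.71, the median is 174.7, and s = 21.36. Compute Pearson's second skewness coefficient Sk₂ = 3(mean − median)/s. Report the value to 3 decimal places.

Sk₂ = 3(178.71 − 174.7) / 21.36 = 3 × 4.0100 / 21.36
    = 12.0300 / 21.36 ≈ 0.563

0.563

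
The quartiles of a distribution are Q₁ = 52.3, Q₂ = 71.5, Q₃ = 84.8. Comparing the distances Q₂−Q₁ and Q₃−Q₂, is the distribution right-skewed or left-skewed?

Q₂ − Q₁ = 19.2;  Q₃ − Q₂ = 13.3
Q₂ − Q₁ > Q₃ − Q₂ ⇒ the lower half is more spread out ⇒ left-skewed.

left-skewed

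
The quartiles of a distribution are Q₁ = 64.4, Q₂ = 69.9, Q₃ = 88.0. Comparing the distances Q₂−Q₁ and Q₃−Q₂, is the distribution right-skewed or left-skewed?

Q₂ − Q₁ = 5.5;  Q₃ − Q₂ = 18.1
Q₃ − Q₂ > Q₂ − Q₁ ⇒ the upper half is more spread out ⇒ right-skewed.

right-skewed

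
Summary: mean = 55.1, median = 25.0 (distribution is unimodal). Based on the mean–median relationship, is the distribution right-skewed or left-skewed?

right-skewed

mean − median = 55.1 − 25.0 = 30.1
mean > median ⇒ the longer tail is on the right ⇒ right-skewed (positively skewed).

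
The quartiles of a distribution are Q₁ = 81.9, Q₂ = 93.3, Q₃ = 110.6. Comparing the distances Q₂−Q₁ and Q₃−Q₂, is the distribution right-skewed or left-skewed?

Q₂ − Q₁ = 11.4;  Q₃ − Q₂ = 17.3
Q₃ − Q₂ > Q₂ − Q₁ ⇒ the upper half is more spread out ⇒ right-skewed.

right-skewed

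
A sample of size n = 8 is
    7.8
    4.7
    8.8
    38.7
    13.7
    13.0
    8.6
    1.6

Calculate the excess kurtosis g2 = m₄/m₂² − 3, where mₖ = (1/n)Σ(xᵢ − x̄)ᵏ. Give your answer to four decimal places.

1.8988

x̄ = 12.1125
Σ(xᵢ − x̄)² = 917.5688 ⇒ m₂ = 114.69609
Σ(xᵢ − x̄)⁴ = 515558.2407 ⇒ m₄ = 64444.78008
m₂² = 13155.19392
g2 = m₄/m₂² − 3 = 4.89881 − 3 ≈ 1.8988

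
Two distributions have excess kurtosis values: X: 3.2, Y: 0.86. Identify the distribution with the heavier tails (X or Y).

X

Higher excess kurtosis ⇒ heavier tails relative to the normal distribution.
3.2 vs 0.86: the larger is 3.2, so X has heavier tails.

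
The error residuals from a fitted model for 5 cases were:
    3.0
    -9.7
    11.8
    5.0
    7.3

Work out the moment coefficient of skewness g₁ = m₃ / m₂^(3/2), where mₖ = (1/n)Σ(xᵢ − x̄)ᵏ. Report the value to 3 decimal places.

x̄ = (3.0 - 9.7 + 11.8 + 5.0 + 7.3) / 5 = 3.4800
deviations (xᵢ − x̄): -0.4800, -13.1800, 8.3200, 1.5200, 3.8200
Σ(xᵢ − x̄)² = 260.0680 ⇒ m₂ = 260.0680/5 = 52.01360
Σ(xᵢ − x̄)³ = -1654.4549 ⇒ m₃ = -1654.4549/5 = -330.89098
m₂^(3/2) = 52.01360^(1.5) = 375.12445
g₁ = m₃ / m₂^(3/2) = -330.89098 / 375.12445 ≈ -0.882

-0.882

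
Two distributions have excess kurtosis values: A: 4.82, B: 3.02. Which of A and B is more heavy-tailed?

Higher excess kurtosis ⇒ heavier tails relative to the normal distribution.
4.82 vs 3.02: the larger is 4.82, so A has heavier tails.

A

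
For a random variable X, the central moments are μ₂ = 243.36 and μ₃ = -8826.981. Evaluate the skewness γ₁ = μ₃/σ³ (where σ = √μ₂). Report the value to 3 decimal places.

-2.325

σ = √μ₂ = √243.36 = 15.60000
σ³ = μ₂^(3/2) = 3796.41600
γ₁ = μ₃/σ³ = -8826.981 / 3796.41600 ≈ -2.325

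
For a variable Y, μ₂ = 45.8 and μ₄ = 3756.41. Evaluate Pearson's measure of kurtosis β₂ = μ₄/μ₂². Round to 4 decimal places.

1.7908

μ₂² = 45.8² = 2097.64000
μ₄/μ₂² = 3756.41 / 2097.64000 = 1.79078
β₂ ≈ 1.7908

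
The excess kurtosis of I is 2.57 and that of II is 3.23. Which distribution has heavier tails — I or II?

II

Higher excess kurtosis ⇒ heavier tails relative to the normal distribution.
2.57 vs 3.23: the larger is 3.23, so II has heavier tails.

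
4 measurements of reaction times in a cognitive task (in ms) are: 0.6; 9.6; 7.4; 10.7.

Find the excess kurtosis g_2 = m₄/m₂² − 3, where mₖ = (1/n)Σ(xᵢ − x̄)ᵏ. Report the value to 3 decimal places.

x̄ = 7.0750
Σ(xᵢ − x̄)² = 61.5475 ⇒ m₂ = 15.38687
Σ(xᵢ − x̄)⁴ = 1971.0938 ⇒ m₄ = 492.77345
m₂² = 236.75592
g_2 = m₄/m₂² − 3 = 2.08136 − 3 ≈ -0.919

-0.919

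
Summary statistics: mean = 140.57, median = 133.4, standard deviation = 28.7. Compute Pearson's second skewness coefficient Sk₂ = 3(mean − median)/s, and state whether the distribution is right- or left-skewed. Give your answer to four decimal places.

Sk₂ = 3(140.57 − 133.4) / 28.7 = 3 × 7.1700 / 28.7
    = 21.5100 / 28.7 ≈ 0.7495
Sk₂ > 0 ⇒ mean > median ⇒ right-skewed (positive skew).

0.7495, right-skewed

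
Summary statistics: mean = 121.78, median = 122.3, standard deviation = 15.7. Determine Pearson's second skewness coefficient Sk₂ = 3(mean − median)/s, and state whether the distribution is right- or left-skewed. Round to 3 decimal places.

Sk₂ = 3(121.78 − 122.3) / 15.7 = 3 × -0.5200 / 15.7
    = -1.5600 / 15.7 ≈ -0.099
Sk₂ < 0 ⇒ mean < median ⇒ left-skewed (negative skew).

-0.099, left-skewed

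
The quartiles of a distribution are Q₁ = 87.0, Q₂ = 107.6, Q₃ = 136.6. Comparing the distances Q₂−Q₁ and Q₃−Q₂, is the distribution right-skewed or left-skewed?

right-skewed

Q₂ − Q₁ = 20.6;  Q₃ − Q₂ = 29.0
Q₃ − Q₂ > Q₂ − Q₁ ⇒ the upper half is more spread out ⇒ right-skewed.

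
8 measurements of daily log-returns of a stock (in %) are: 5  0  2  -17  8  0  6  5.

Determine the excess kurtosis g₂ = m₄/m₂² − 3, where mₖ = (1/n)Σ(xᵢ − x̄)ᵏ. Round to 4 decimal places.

1.7465

x̄ = 1.1250
Σ(xᵢ − x̄)² = 432.8750 ⇒ m₂ = 54.10938
Σ(xᵢ − x̄)⁴ = 111176.0879 ⇒ m₄ = 13897.01099
m₂² = 2927.82446
g₂ = m₄/m₂² − 3 = 4.74653 − 3 ≈ 1.7465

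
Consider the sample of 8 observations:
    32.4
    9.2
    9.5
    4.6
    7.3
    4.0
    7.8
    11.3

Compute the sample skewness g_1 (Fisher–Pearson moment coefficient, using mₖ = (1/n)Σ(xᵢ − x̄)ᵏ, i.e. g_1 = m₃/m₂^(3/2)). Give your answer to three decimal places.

x̄ = (32.4 + 9.2 + 9.5 + 4.6 + 7.3 + 4.0 + 7.8 + 11.3) / 8 = 10.7625
deviations (xᵢ − x̄): 21.6375, -1.5625, -1.2625, -6.1625, -3.4625, -6.7625, -2.9625, 0.5375
Σ(xᵢ − x̄)² = 576.9787 ⇒ m₂ = 576.9787/8 = 72.12234
Σ(xᵢ − x̄)³ = 9513.8035 ⇒ m₃ = 9513.8035/8 = 1189.22544
m₂^(3/2) = 72.12234^(1.5) = 612.49810
g_1 = m₃ / m₂^(3/2) = 1189.22544 / 612.49810 ≈ 1.942

1.942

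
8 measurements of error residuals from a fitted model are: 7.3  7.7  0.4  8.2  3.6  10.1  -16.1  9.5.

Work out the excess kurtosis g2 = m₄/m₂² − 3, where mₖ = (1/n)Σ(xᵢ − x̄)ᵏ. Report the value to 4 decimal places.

1.6575

x̄ = 3.8375
Σ(xᵢ − x̄)² = 526.5988 ⇒ m₂ = 65.82484
Σ(xᵢ − x̄)⁴ = 161443.7049 ⇒ m₄ = 20180.46311
m₂² = 4332.91005
g2 = m₄/m₂² − 3 = 4.65748 − 3 ≈ 1.6575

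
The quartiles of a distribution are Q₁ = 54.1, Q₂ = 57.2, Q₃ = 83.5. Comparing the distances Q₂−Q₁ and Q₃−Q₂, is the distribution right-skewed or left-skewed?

right-skewed

Q₂ − Q₁ = 3.1;  Q₃ − Q₂ = 26.3
Q₃ − Q₂ > Q₂ − Q₁ ⇒ the upper half is more spread out ⇒ right-skewed.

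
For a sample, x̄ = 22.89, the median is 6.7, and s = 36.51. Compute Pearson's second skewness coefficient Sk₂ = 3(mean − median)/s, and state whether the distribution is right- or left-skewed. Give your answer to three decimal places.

Sk₂ = 3(22.89 − 6.7) / 36.51 = 3 × 16.1900 / 36.51
    = 48.5700 / 36.51 ≈ 1.330
Sk₂ > 0 ⇒ mean > median ⇒ right-skewed (positive skew).

1.330, right-skewed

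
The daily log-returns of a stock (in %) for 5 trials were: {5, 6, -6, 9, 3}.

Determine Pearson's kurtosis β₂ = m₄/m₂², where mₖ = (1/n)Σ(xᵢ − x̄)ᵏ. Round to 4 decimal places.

2.6488

x̄ = 3.4000
Σ(xᵢ − x̄)² = 129.2000 ⇒ m₂ = 25.84000
Σ(xᵢ − x̄)⁴ = 8843.2160 ⇒ m₄ = 1768.64320
m₂² = 667.70560
β₂ = m₄/m₂² = 1768.64320 / 667.70560 ≈ 2.6488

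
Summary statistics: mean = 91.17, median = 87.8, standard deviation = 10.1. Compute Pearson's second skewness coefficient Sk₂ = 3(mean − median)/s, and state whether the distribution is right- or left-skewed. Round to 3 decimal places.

1.001, right-skewed

Sk₂ = 3(91.17 − 87.8) / 10.1 = 3 × 3.3700 / 10.1
    = 10.1100 / 10.1 ≈ 1.001
Sk₂ > 0 ⇒ mean > median ⇒ right-skewed (positive skew).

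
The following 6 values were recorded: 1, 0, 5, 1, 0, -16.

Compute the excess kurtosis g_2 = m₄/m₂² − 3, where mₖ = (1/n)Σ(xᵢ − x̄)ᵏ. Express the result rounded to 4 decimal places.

x̄ = -1.5000
Σ(xᵢ − x̄)² = 269.5000 ⇒ m₂ = 44.91667
Σ(xᵢ − x̄)⁴ = 46078.3750 ⇒ m₄ = 7679.72917
m₂² = 2017.50694
g_2 = m₄/m₂² − 3 = 3.80654 − 3 ≈ 0.8065

0.8065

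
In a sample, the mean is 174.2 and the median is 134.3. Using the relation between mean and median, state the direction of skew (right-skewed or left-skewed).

right-skewed

mean − median = 174.2 − 134.3 = 39.9
mean > median ⇒ the longer tail is on the right ⇒ right-skewed (positively skewed).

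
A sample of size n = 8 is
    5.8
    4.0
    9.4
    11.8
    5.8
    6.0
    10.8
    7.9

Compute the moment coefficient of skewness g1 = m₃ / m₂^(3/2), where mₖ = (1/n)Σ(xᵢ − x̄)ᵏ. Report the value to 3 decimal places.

0.265

x̄ = (5.8 + 4.0 + 9.4 + 11.8 + 5.8 + 6.0 + 10.8 + 7.9) / 8 = 7.6875
deviations (xᵢ − x̄): -1.8875, -3.6875, 1.7125, 4.1125, -1.8875, -1.6875, 3.1125, 0.2125
Σ(xᵢ − x̄)² = 53.1488 ⇒ m₂ = 53.1488/8 = 6.64359
Σ(xᵢ − x̄)³ = 36.3421 ⇒ m₃ = 36.3421/8 = 4.54276
m₂^(3/2) = 6.64359^(1.5) = 17.12398
g1 = m₃ / m₂^(3/2) = 4.54276 / 17.12398 ≈ 0.265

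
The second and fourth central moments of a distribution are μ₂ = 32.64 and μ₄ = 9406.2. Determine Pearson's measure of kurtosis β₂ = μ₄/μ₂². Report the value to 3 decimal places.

8.829

μ₂² = 32.64² = 1065.36960
μ₄/μ₂² = 9406.2 / 1065.36960 = 8.82905
β₂ ≈ 8.829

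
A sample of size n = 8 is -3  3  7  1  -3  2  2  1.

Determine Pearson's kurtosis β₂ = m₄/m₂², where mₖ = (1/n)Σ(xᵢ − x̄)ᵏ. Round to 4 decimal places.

x̄ = 1.2500
Σ(xᵢ − x̄)² = 73.5000 ⇒ m₂ = 9.18750
Σ(xᵢ − x̄)⁴ = 1755.6563 ⇒ m₄ = 219.45703
m₂² = 84.41016
β₂ = m₄/m₂² = 219.45703 / 84.41016 ≈ 2.5999

2.5999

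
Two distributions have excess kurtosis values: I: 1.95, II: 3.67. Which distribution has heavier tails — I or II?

II

Higher excess kurtosis ⇒ heavier tails relative to the normal distribution.
1.95 vs 3.67: the larger is 3.67, so II has heavier tails.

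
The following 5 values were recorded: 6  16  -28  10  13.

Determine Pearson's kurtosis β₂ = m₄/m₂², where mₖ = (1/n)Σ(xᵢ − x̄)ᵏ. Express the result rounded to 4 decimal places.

3.0411

x̄ = 3.4000
Σ(xᵢ − x̄)² = 1287.2000 ⇒ m₂ = 257.44000
Σ(xᵢ − x̄)⁴ = 1007758.4960 ⇒ m₄ = 201551.69920
m₂² = 66275.35360
β₂ = m₄/m₂² = 201551.69920 / 66275.35360 ≈ 3.0411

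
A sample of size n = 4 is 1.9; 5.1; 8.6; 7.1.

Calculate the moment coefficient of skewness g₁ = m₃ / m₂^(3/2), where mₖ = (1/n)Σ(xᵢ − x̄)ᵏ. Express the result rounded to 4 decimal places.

x̄ = (1.9 + 5.1 + 8.6 + 7.1) / 4 = 5.6750
deviations (xᵢ − x̄): -3.7750, -0.5750, 2.9250, 1.4250
Σ(xᵢ − x̄)² = 25.1675 ⇒ m₂ = 25.1675/4 = 6.29187
Σ(xᵢ − x̄)³ = -26.0674 ⇒ m₃ = -26.0674/4 = -6.51684
m₂^(3/2) = 6.29187^(1.5) = 15.78229
g₁ = m₃ / m₂^(3/2) = -6.51684 / 15.78229 ≈ -0.4129

-0.4129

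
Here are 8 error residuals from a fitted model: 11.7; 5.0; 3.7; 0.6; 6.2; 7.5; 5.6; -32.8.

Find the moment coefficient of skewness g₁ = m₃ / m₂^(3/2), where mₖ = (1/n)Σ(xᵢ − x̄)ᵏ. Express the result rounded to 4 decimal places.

-2.0361

x̄ = (11.7 + 5.0 + 3.7 + 0.6 + 6.2 + 7.5 + 5.6 - 32.8) / 8 = 0.9375
deviations (xᵢ − x̄): 10.7625, 4.0625, 2.7625, -0.3375, 5.2625, 6.5625, 4.6625, -33.7375
Σ(xᵢ − x̄)² = 1370.7988 ⇒ m₂ = 1370.7988/8 = 171.34984
Σ(xᵢ − x̄)³ = -36536.2143 ⇒ m₃ = -36536.2143/8 = -4567.02679
m₂^(3/2) = 171.34984^(1.5) = 2242.98087
g₁ = m₃ / m₂^(3/2) = -4567.02679 / 2242.98087 ≈ -2.0361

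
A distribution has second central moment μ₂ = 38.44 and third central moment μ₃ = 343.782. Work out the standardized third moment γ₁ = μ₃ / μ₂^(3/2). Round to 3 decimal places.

σ = √μ₂ = √38.44 = 6.20000
σ³ = μ₂^(3/2) = 238.32800
γ₁ = μ₃/σ³ = 343.782 / 238.32800 ≈ 1.442

1.442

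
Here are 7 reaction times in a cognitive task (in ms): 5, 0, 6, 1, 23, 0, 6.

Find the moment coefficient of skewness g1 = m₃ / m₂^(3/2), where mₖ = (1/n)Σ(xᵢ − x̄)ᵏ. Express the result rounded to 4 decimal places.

1.5720

x̄ = (5 + 0 + 6 + 1 + 23 + 0 + 6) / 7 = 5.8571
deviations (xᵢ − x̄): -0.8571, -5.8571, 0.1429, -4.8571, 17.1429, -5.8571, 0.1429
Σ(xᵢ − x̄)² = 386.8571 ⇒ m₂ = 386.8571/7 = 55.26531
Σ(xᵢ − x̄)³ = 4520.8163 ⇒ m₃ = 4520.8163/7 = 645.83090
m₂^(3/2) = 55.26531^(1.5) = 410.84582
g1 = m₃ / m₂^(3/2) = 645.83090 / 410.84582 ≈ 1.5720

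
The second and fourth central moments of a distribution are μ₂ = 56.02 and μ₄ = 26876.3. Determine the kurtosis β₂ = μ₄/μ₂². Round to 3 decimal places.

μ₂² = 56.02² = 3138.24040
μ₄/μ₂² = 26876.3 / 3138.24040 = 8.56413
β₂ ≈ 8.564

8.564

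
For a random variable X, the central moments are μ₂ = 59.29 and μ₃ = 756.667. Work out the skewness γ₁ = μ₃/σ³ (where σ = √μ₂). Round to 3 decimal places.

1.657

σ = √μ₂ = √59.29 = 7.70000
σ³ = μ₂^(3/2) = 456.53300
γ₁ = μ₃/σ³ = 756.667 / 456.53300 ≈ 1.657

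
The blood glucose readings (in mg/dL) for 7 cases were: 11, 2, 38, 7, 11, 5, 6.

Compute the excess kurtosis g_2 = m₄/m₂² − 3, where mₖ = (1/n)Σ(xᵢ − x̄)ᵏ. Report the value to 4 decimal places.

1.5450

x̄ = 11.4286
Σ(xᵢ − x̄)² = 885.7143 ⇒ m₂ = 126.53061
Σ(xᵢ − x̄)⁴ = 509357.5160 ⇒ m₄ = 72765.35943
m₂² = 16009.99584
g_2 = m₄/m₂² − 3 = 4.54500 − 3 ≈ 1.5450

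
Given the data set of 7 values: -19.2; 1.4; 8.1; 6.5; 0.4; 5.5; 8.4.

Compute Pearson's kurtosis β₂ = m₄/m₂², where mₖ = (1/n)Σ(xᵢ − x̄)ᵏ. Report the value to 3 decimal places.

4.245

x̄ = 1.5857
Σ(xᵢ − x̄)² = 561.8286 ⇒ m₂ = 80.26122
Σ(xᵢ − x̄)⁴ = 191440.6072 ⇒ m₄ = 27348.65817
m₂² = 6441.86416
β₂ = m₄/m₂² = 27348.65817 / 6441.86416 ≈ 4.245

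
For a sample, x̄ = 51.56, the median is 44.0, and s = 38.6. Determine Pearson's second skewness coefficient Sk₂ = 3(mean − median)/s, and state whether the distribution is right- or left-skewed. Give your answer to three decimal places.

Sk₂ = 3(51.56 − 44.0) / 38.6 = 3 × 7.5600 / 38.6
    = 22.6800 / 38.6 ≈ 0.588
Sk₂ > 0 ⇒ mean > median ⇒ right-skewed (positive skew).

0.588, right-skewed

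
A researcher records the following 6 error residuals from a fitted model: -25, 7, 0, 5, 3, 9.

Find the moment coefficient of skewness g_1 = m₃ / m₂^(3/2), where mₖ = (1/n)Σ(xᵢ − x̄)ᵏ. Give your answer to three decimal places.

-1.549

x̄ = (-25 + 7 + 0 + 5 + 3 + 9) / 6 = -0.1667
deviations (xᵢ − x̄): -24.8333, 7.1667, 0.1667, 5.1667, 3.1667, 9.1667
Σ(xᵢ − x̄)² = 788.8333 ⇒ m₂ = 788.8333/6 = 131.47222
Σ(xᵢ − x̄)³ = -14006.5556 ⇒ m₃ = -14006.5556/6 = -2334.42593
m₂^(3/2) = 131.47222^(1.5) = 1507.47808
g_1 = m₃ / m₂^(3/2) = -2334.42593 / 1507.47808 ≈ -1.549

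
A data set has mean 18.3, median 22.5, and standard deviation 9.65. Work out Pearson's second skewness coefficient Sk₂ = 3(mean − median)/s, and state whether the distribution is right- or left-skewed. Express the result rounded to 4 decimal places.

-1.3057, left-skewed

Sk₂ = 3(18.3 − 22.5) / 9.65 = 3 × -4.2000 / 9.65
    = -12.6000 / 9.65 ≈ -1.3057
Sk₂ < 0 ⇒ mean < median ⇒ left-skewed (negative skew).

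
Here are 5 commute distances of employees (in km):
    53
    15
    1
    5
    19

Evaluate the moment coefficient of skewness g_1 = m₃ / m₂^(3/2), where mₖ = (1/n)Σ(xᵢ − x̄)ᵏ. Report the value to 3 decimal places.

x̄ = (53 + 15 + 1 + 5 + 19) / 5 = 18.6000
deviations (xᵢ − x̄): 34.4000, -3.6000, -17.6000, -13.6000, 0.4000
Σ(xᵢ − x̄)² = 1691.2000 ⇒ m₂ = 1691.2000/5 = 338.24000
Σ(xᵢ − x̄)³ = 32693.7600 ⇒ m₃ = 32693.7600/5 = 6538.75200
m₂^(3/2) = 338.24000^(1.5) = 6220.67409
g_1 = m₃ / m₂^(3/2) = 6538.75200 / 6220.67409 ≈ 1.051

1.051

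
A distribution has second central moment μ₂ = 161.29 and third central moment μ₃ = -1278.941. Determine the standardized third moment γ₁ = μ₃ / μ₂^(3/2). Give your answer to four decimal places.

-0.6244

σ = √μ₂ = √161.29 = 12.70000
σ³ = μ₂^(3/2) = 2048.38300
γ₁ = μ₃/σ³ = -1278.941 / 2048.38300 ≈ -0.6244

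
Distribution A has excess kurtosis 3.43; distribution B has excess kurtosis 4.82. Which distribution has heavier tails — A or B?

Higher excess kurtosis ⇒ heavier tails relative to the normal distribution.
3.43 vs 4.82: the larger is 4.82, so B has heavier tails.

B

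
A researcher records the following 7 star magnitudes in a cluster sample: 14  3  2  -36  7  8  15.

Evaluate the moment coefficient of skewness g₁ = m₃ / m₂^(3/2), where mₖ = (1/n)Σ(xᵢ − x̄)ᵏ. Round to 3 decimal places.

-1.699

x̄ = (14 + 3 + 2 - 36 + 7 + 8 + 15) / 7 = 1.8571
deviations (xᵢ − x̄): 12.1429, 1.1429, 0.1429, -37.8571, 5.1429, 6.1429, 13.1429
Σ(xᵢ − x̄)² = 1818.8571 ⇒ m₂ = 1818.8571/7 = 259.83673
Σ(xᵢ − x̄)³ = -49825.4694 ⇒ m₃ = -49825.4694/7 = -7117.92420
m₂^(3/2) = 259.83673^(1.5) = 4188.42579
g₁ = m₃ / m₂^(3/2) = -7117.92420 / 4188.42579 ≈ -1.699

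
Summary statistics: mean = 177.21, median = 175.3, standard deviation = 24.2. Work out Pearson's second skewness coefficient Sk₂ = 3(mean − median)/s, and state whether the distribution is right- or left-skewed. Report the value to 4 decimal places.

0.2368, right-skewed

Sk₂ = 3(177.21 − 175.3) / 24.2 = 3 × 1.9100 / 24.2
    = 5.7300 / 24.2 ≈ 0.2368
Sk₂ > 0 ⇒ mean > median ⇒ right-skewed (positive skew).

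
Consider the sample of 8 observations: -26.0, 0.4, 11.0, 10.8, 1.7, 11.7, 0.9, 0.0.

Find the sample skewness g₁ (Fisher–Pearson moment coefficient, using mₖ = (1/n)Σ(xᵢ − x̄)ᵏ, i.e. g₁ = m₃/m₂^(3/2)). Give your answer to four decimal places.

x̄ = (-26.0 + 0.4 + 11.0 + 10.8 + 1.7 + 11.7 + 0.9 + 0.0) / 8 = 1.3125
deviations (xᵢ − x̄): -27.3125, -0.9125, 9.6875, 9.4875, 0.3875, 10.3875, -0.4125, -1.3125
Σ(xᵢ − x̄)² = 1040.6088 ⇒ m₂ = 1040.6088/8 = 130.07609
Σ(xᵢ − x̄)³ = -17493.4538 ⇒ m₃ = -17493.4538/8 = -2186.68173
m₂^(3/2) = 130.07609^(1.5) = 1483.52965
g₁ = m₃ / m₂^(3/2) = -2186.68173 / 1483.52965 ≈ -1.4740

-1.4740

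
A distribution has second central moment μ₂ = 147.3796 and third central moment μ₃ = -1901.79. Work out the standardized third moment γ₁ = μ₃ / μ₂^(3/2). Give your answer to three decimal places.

σ = √μ₂ = √147.3796 = 12.14000
σ³ = μ₂^(3/2) = 1789.18834
γ₁ = μ₃/σ³ = -1901.79 / 1789.18834 ≈ -1.063

-1.063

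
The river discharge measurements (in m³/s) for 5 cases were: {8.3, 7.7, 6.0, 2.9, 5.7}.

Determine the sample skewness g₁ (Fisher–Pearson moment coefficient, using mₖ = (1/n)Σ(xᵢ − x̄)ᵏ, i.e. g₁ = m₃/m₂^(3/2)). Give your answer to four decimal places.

-0.5700

x̄ = (8.3 + 7.7 + 6.0 + 2.9 + 5.7) / 5 = 6.1200
deviations (xᵢ − x̄): 2.1800, 1.5800, -0.1200, -3.2200, -0.4200
Σ(xᵢ − x̄)² = 17.8080 ⇒ m₂ = 17.8080/5 = 3.56160
Σ(xᵢ − x̄)³ = -19.1575 ⇒ m₃ = -19.1575/5 = -3.83150
m₂^(3/2) = 3.56160^(1.5) = 6.72152
g₁ = m₃ / m₂^(3/2) = -3.83150 / 6.72152 ≈ -0.5700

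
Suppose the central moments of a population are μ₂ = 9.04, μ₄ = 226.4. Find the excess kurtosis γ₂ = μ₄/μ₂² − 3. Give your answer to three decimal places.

-0.230

μ₂² = 9.04² = 81.72160
μ₄/μ₂² = 226.4 / 81.72160 = 2.77038
γ₂ = 2.77038 − 3 ≈ -0.230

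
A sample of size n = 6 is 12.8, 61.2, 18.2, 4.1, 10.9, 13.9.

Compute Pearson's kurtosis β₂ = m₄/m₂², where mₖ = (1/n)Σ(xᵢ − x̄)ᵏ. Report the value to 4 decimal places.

x̄ = 20.1833
Σ(xᵢ − x̄)² = 2125.1483 ⇒ m₂ = 354.19139
Σ(xᵢ − x̄)⁴ = 2909243.5125 ⇒ m₄ = 484873.91876
m₂² = 125451.53996
β₂ = m₄/m₂² = 484873.91876 / 125451.53996 ≈ 3.8650

3.8650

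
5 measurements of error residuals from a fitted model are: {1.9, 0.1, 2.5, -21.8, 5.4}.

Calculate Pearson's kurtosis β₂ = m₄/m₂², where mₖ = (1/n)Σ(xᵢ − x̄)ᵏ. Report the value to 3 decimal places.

x̄ = -2.3800
Σ(xᵢ − x̄)² = 485.9480 ⇒ m₂ = 97.18960
Σ(xᵢ − x̄)⁴ = 146836.0683 ⇒ m₄ = 29367.21365
m₂² = 9445.81835
β₂ = m₄/m₂² = 29367.21365 / 9445.81835 ≈ 3.109

3.109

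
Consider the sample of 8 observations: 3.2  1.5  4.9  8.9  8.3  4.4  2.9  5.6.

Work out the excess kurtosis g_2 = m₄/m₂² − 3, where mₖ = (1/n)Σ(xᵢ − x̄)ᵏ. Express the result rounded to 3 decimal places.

-1.035

x̄ = 4.9625
Σ(xᵢ − x̄)² = 46.7188 ⇒ m₂ = 5.83984
Σ(xᵢ − x̄)⁴ = 536.1910 ⇒ m₄ = 67.02387
m₂² = 34.10378
g_2 = m₄/m₂² − 3 = 1.96529 − 3 ≈ -1.035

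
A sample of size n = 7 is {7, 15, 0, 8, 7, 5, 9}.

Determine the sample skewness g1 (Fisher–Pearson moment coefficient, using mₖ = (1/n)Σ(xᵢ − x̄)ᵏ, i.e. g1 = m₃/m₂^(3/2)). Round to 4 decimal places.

x̄ = (7 + 15 + 0 + 8 + 7 + 5 + 9) / 7 = 7.2857
deviations (xᵢ − x̄): -0.2857, 7.7143, -7.2857, 0.7143, -0.2857, -2.2857, 1.7143
Σ(xᵢ − x̄)² = 121.4286 ⇒ m₂ = 121.4286/7 = 17.34694
Σ(xᵢ − x̄)³ = 65.7551 ⇒ m₃ = 65.7551/7 = 9.39359
m₂^(3/2) = 17.34694^(1.5) = 72.24940
g1 = m₃ / m₂^(3/2) = 9.39359 / 72.24940 ≈ 0.1300

0.1300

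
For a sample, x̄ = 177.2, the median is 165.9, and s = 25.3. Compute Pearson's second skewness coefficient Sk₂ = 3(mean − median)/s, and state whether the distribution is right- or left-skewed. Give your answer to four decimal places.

Sk₂ = 3(177.2 − 165.9) / 25.3 = 3 × 11.3000 / 25.3
    = 33.9000 / 25.3 ≈ 1.3399
Sk₂ > 0 ⇒ mean > median ⇒ right-skewed (positive skew).

1.3399, right-skewed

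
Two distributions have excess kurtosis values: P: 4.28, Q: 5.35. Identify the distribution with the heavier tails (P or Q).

Q

Higher excess kurtosis ⇒ heavier tails relative to the normal distribution.
4.28 vs 5.35: the larger is 5.35, so Q has heavier tails.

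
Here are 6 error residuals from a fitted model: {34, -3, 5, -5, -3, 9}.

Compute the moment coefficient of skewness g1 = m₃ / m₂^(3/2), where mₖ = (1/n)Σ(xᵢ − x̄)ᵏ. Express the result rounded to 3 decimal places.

x̄ = (34 - 3 + 5 - 5 - 3 + 9) / 6 = 6.1667
deviations (xᵢ − x̄): 27.8333, -9.1667, -1.1667, -11.1667, -9.1667, 2.8333
Σ(xᵢ − x̄)² = 1076.8333 ⇒ m₂ = 1076.8333/6 = 179.47222
Σ(xᵢ − x̄)³ = 18650.5556 ⇒ m₃ = 18650.5556/6 = 3108.42593
m₂^(3/2) = 179.47222^(1.5) = 2404.33988
g1 = m₃ / m₂^(3/2) = 3108.42593 / 2404.33988 ≈ 1.293

1.293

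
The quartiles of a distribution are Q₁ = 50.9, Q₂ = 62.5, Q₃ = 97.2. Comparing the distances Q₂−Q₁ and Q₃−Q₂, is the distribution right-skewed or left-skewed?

Q₂ − Q₁ = 11.6;  Q₃ − Q₂ = 34.7
Q₃ − Q₂ > Q₂ − Q₁ ⇒ the upper half is more spread out ⇒ right-skewed.

right-skewed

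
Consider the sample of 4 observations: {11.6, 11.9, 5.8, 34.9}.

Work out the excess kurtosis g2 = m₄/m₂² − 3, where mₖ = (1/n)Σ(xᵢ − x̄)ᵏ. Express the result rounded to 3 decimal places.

x̄ = 16.0500
Σ(xᵢ − x̄)² = 497.4100 ⇒ m₂ = 124.35250
Σ(xᵢ − x̄)⁴ = 137980.9614 ⇒ m₄ = 34495.24036
m₂² = 15463.54426
g2 = m₄/m₂² − 3 = 2.23075 − 3 ≈ -0.769

-0.769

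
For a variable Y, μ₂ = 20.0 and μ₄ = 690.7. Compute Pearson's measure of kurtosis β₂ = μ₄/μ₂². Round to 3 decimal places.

1.727

μ₂² = 20.0² = 400.00000
μ₄/μ₂² = 690.7 / 400.00000 = 1.72675
β₂ ≈ 1.727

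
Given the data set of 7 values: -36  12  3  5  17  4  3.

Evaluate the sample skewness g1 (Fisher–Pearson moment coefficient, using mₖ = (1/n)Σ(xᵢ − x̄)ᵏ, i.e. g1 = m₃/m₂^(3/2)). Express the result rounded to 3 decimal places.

-1.618

x̄ = (-36 + 12 + 3 + 5 + 17 + 4 + 3) / 7 = 1.1429
deviations (xᵢ − x̄): -37.1429, 10.8571, 1.8571, 3.8571, 15.8571, 2.8571, 1.8571
Σ(xᵢ − x̄)² = 1778.8571 ⇒ m₂ = 1778.8571/7 = 254.12245
Σ(xᵢ − x̄)³ = -45881.3878 ⇒ m₃ = -45881.3878/7 = -6554.48397
m₂^(3/2) = 254.12245^(1.5) = 4051.02150
g1 = m₃ / m₂^(3/2) = -6554.48397 / 4051.02150 ≈ -1.618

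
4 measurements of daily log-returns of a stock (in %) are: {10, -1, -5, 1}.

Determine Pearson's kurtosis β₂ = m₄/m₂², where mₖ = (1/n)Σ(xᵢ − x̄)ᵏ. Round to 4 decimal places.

x̄ = 1.2500
Σ(xᵢ − x̄)² = 120.7500 ⇒ m₂ = 30.18750
Σ(xᵢ − x̄)⁴ = 7413.3281 ⇒ m₄ = 1853.33203
m₂² = 911.28516
β₂ = m₄/m₂² = 1853.33203 / 911.28516 ≈ 2.0338

2.0338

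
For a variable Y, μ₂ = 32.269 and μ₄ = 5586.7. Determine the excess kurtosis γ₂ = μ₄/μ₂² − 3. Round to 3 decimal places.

2.365

μ₂² = 32.269² = 1041.28836
μ₄/μ₂² = 5586.7 / 1041.28836 = 5.36518
γ₂ = 5.36518 − 3 ≈ 2.365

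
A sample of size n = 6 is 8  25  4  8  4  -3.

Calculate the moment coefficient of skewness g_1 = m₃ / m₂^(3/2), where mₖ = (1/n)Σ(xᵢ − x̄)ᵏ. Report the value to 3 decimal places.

x̄ = (8 + 25 + 4 + 8 + 4 - 3) / 6 = 7.6667
deviations (xᵢ − x̄): 0.3333, 17.3333, -3.6667, 0.3333, -3.6667, -10.6667
Σ(xᵢ − x̄)² = 441.3333 ⇒ m₂ = 441.3333/6 = 73.55556
Σ(xᵢ − x̄)³ = 3895.5556 ⇒ m₃ = 3895.5556/6 = 649.25926
m₂^(3/2) = 73.55556^(1.5) = 630.84581
g_1 = m₃ / m₂^(3/2) = 649.25926 / 630.84581 ≈ 1.029

1.029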